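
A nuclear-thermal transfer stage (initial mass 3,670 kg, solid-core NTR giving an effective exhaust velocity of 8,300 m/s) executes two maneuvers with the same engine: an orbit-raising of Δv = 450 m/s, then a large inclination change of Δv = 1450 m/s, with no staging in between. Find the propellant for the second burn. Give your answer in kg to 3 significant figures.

After the first burn: m = 3670 × exp(−450/8300.0) = 3670 × 0.94723 = 3,476.33 kg.
After the second burn: m = 3,476.33 × exp(−1450/8300.0) = 3,476.33 × 0.83971 = 2,919.11 kg.
Second-burn propellant = 3,476.33 − 2,919.11 = 557.22 kg.

propellant for the second burn ≈ 557 kg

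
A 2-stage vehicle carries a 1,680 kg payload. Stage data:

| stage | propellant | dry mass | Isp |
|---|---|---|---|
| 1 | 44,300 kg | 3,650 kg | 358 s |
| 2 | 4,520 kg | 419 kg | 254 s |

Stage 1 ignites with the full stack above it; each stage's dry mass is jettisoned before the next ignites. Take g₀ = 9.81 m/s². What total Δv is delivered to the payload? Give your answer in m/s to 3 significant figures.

Ignition mass of stage 1 = 44,300+3,650 + 4,520+419 + 1,680 = 54,569 kg.
Stage 1: m₀ = 54,569 kg, m_f = 54,569 − 44,300 = 10,269 kg; Δv = 358×9.81×ln(5.314) = 3512.0×1.6703 ≈ 5866 m/s.
Stage 2: m₀ = 6,619 kg, m_f = 6,619 − 4,520 = 2,099 kg; Δv = 254×9.81×ln(3.153) = 2491.7×1.1485 ≈ 2862 m/s.
Total Δv = 5866 + 2862 = 8728 m/s.

Δv ≈ 8730 m/s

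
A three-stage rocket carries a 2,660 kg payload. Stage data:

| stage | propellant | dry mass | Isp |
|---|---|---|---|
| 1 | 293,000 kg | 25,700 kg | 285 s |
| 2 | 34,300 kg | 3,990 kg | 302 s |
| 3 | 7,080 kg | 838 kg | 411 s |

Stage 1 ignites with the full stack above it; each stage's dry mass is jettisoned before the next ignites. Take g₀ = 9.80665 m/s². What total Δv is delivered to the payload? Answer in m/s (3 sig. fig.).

Ignition mass of stage 1 = 293,000+25,700 + 34,300+3,990 + 7,080+838 + 2,660 = 367,568 kg.
Stage 1: m₀ = 367,568 kg, m_f = 367,568 − 293,000 = 74,568 kg; Δv = 285×9.80665×ln(4.929) = 2794.9×1.5952 ≈ 4458 m/s.
Stage 2: m₀ = 48,868 kg, m_f = 48,868 − 34,300 = 14,568 kg; Δv = 302×9.80665×ln(3.354) = 2961.6×1.2103 ≈ 3584 m/s.
Stage 3: m₀ = 10,578 kg, m_f = 10,578 − 7,080 = 3,498 kg; Δv = 411×9.80665×ln(3.024) = 4030.5×1.1066 ≈ 4460 m/s.
Total Δv = 4458 + 3584 + 4460 = 12502 m/s.

Δv ≈ 12500 m/s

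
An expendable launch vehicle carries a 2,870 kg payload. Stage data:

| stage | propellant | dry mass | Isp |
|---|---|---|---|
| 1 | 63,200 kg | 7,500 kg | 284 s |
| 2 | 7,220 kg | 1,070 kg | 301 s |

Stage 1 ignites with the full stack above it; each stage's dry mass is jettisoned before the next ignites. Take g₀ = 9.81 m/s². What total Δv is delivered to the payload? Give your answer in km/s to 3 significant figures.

Ignition mass of stage 1 = 63,200+7,500 + 7,220+1,070 + 2,870 = 81,860 kg.
Stage 1: m₀ = 81,860 kg, m_f = 81,860 − 63,200 = 18,660 kg; Δv = 284×9.81×ln(4.387) = 2786.0×1.4786 ≈ 4120 m/s.
Stage 2: m₀ = 11,160 kg, m_f = 11,160 − 7,220 = 3,940 kg; Δv = 301×9.81×ln(2.832) = 2952.8×1.0412 ≈ 3074 m/s.
Total Δv = 4120 + 3074 = 7194 m/s.

Δv ≈ 7.19 km/s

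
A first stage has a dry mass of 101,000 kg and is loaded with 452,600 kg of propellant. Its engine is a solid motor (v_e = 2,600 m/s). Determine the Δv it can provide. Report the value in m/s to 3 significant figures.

m₀ = m_dry + m_prop = 101,000 + 452,600 = 553,600 kg.
Using Δv = v_e ln(m₀/m_f): Δv = v_e · ln(m₀/m_f) = 2600.0 × ln(5.481) = 2600.0 × 1.7013 ≈ 4423.4 m/s.

Δv ≈ 4420 m/s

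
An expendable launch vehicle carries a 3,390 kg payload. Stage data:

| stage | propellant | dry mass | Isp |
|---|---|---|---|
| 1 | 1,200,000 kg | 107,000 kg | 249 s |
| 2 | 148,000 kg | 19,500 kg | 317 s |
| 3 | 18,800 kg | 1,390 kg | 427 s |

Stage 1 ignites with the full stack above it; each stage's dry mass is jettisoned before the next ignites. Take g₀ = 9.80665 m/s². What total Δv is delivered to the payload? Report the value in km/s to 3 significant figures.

Ignition mass of stage 1 = 1,200,000+107,000 + 148,000+19,500 + 18,800+1,390 + 3,390 = 1,498,080 kg.
Stage 1: m₀ = 1,498,080 kg, m_f = 1,498,080 − 1,200,000 = 298,080 kg; Δv = 249×9.80665×ln(5.026) = 2441.9×1.6146 ≈ 3943 m/s.
Stage 2: m₀ = 191,080 kg, m_f = 191,080 − 148,000 = 43,080 kg; Δv = 317×9.80665×ln(4.435) = 3108.7×1.4896 ≈ 4631 m/s.
Stage 3: m₀ = 23,580 kg, m_f = 23,580 − 18,800 = 4,780 kg; Δv = 427×9.80665×ln(4.933) = 4187.4×1.5960 ≈ 6683 m/s.
Total Δv = 3943 + 4631 + 6683 = 15257 m/s.

Δv ≈ 15.3 km/s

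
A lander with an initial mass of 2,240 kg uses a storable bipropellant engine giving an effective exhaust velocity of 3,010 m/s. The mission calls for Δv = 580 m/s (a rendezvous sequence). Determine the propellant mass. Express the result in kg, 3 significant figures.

Using Δv = v_e ln(m₀/m_f): m₀/m_f = exp(Δv / v_e) = exp(580 / 3010.0) = exp(0.1927) = 1.2125.
m_f = 2,240 / 1.2125 = 1,847.42 kg, so propellant = m₀ − m_f = 2,240 − 1,847.42 = 392.58 kg.

propellant mass ≈ 393 kg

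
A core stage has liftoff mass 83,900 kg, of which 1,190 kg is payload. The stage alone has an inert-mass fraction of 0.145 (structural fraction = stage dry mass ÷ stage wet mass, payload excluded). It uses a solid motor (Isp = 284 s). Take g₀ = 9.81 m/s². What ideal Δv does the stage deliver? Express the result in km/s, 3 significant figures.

Δv ≈ 5.16 km/s

Stage wet mass = m₀ − payload = 83,900 − 1,190 = 82,710 kg.
Stage dry mass = ε × stage wet mass = 0.145 × 82,710 = 11,993 kg.
Burnout mass m_f = stage dry + payload = 11,993 + 1,190 = 13,183 kg.
v_e = Isp · g₀ = 284 × 9.81 = 2786.0 m/s.
From the ideal rocket equation, Δv = v_e · ln(83,900/13,183) = 2786.0 × ln(6.364) = 2786.0 × 1.8507 ≈ 5156 m/s.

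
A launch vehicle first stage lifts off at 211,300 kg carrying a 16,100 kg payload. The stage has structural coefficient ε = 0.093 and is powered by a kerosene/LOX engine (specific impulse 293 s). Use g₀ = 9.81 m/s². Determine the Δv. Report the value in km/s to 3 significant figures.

Δv ≈ 5.23 km/s

Stage wet mass = m₀ − payload = 211,300 − 16,100 = 195,200 kg.
Stage dry mass = ε × stage wet mass = 0.093 × 195,200 = 18,153.6 kg.
Burnout mass m_f = stage dry + payload = 18,153.6 + 16,100 = 34,253.6 kg.
v_e = Isp · g₀ = 293 × 9.81 = 2874.3 m/s.
From the ideal rocket equation, Δv = v_e · ln(211,300/34,253.6) = 2874.3 × ln(6.169) = 2874.3 × 1.8195 ≈ 5230 m/s.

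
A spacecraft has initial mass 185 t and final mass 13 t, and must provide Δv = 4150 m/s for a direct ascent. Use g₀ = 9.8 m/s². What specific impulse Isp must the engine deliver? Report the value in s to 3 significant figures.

ln(m₀/m_f) = ln(185000/13000) = ln(14.23) = 2.6554.
Rocket equation: v_e = Δv / ln(m₀/m_f) = 4150 / 2.6554 = 1562.8 m/s.
Isp = v_e / g₀ = 1562.8 / 9.8 = 159.5 s.

Isp ≈ 159 s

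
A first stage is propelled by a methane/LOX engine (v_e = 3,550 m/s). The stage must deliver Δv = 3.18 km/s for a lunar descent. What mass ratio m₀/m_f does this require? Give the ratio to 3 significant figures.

Rocket equation: m₀/m_f = exp(Δv / v_e) = exp(3180 / 3550.0) = exp(0.8958) = 2.4492.

mass ratio ≈ 2.45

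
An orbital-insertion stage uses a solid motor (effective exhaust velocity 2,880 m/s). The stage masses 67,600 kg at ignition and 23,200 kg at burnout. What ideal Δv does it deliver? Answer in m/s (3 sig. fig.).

Δv = v_e · ln(m₀/m_f) = 2880.0 × ln(2.914) = 2880.0 × 1.0695 ≈ 3080.0 m/s.

Δv ≈ 3080 m/s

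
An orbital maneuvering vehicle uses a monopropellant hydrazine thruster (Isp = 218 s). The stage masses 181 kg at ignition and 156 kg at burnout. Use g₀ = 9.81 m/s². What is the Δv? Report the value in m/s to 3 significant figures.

v_e = Isp · g₀ = 218 × 9.81 = 2138.6 m/s.
Rocket equation: Δv = v_e · ln(m₀/m_f) = 2138.6 × ln(1.16) = 2138.6 × 0.1486 ≈ 317.9 m/s.

Δv ≈ 318 m/s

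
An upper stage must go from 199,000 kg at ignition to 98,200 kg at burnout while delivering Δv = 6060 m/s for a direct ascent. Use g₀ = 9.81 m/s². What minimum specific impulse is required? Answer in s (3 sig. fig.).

ln(m₀/m_f) = ln(199000/98200) = ln(2.026) = 0.7063.
v_e = Δv / ln(m₀/m_f) = 6060 / 0.7063 = 8579.9 m/s.
Isp = v_e / g₀ = 8579.9 / 9.81 = 874.6 s.

Isp ≈ 875 s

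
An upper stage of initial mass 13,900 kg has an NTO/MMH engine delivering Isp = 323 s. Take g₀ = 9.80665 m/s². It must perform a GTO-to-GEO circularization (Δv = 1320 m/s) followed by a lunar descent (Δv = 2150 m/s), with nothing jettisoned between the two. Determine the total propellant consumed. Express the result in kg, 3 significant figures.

v_e = Isp · g₀ = 323 × 9.80665 = 3167.5 m/s.
After the first burn: m = 13900 × exp(−1320/3167.5) = 13900 × 0.65920 = 9,162.88 kg.
After the second burn: m = 9,162.88 × exp(−2150/3167.5) = 9,162.88 × 0.50725 = 4,647.87 kg.
Total propellant = m₀ − m_final = 13900 − 4,647.87 = 9,252.13 kg.

total propellant consumed ≈ 9250 kg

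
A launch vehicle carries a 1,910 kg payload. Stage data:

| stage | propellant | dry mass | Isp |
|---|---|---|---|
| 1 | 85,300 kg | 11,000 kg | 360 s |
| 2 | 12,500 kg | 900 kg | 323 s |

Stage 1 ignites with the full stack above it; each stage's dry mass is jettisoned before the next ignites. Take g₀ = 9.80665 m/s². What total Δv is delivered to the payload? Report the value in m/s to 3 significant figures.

Ignition mass of stage 1 = 85,300+11,000 + 12,500+900 + 1,910 = 111,610 kg.
Stage 1: m₀ = 111,610 kg, m_f = 111,610 − 85,300 = 26,310 kg; Δv = 360×9.80665×ln(4.242) = 3530.4×1.4451 ≈ 5102 m/s.
Stage 2: m₀ = 15,310 kg, m_f = 15,310 − 12,500 = 2,810 kg; Δv = 323×9.80665×ln(5.448) = 3167.5×1.6953 ≈ 5370 m/s.
Total Δv = 5102 + 5370 = 10472 m/s.

Δv ≈ 10500 m/s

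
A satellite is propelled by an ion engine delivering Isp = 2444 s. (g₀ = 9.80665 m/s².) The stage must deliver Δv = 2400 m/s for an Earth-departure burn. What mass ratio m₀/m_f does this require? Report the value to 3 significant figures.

v_e = Isp · g₀ = 2444 × 9.80665 = 23967.5 m/s.
m₀/m_f = exp(Δv / v_e) = exp(2400 / 23967.5) = exp(0.1001) = 1.1053.

mass ratio ≈ 1.11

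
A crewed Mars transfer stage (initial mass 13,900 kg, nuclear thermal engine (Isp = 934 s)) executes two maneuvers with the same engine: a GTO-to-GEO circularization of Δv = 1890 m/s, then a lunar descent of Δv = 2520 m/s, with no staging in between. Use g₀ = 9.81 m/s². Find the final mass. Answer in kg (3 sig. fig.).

v_e = Isp · g₀ = 934 × 9.81 = 9162.5 m/s.
After the first burn: m = 13900 × exp(−1890/9162.5) = 13900 × 0.81361 = 11,309.2 kg.
After the second burn: m = 11,309.2 × exp(−2520/9162.5) = 11,309.2 × 0.75955 = 8,589.9 kg.

final mass ≈ 8590 kg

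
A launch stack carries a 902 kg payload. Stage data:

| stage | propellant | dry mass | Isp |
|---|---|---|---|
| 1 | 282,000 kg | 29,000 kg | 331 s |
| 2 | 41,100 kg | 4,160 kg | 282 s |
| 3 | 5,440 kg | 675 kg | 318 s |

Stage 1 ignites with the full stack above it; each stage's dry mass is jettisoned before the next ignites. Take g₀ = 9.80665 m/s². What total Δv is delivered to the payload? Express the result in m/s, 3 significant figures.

Δv ≈ 13800 m/s

Ignition mass of stage 1 = 282,000+29,000 + 41,100+4,160 + 5,440+675 + 902 = 363,277 kg.
Stage 1: m₀ = 363,277 kg, m_f = 363,277 − 282,000 = 81,277 kg; Δv = 331×9.80665×ln(4.47) = 3246.0×1.4973 ≈ 4860 m/s.
Stage 2: m₀ = 52,277 kg, m_f = 52,277 − 41,100 = 11,177 kg; Δv = 282×9.80665×ln(4.677) = 2765.5×1.5427 ≈ 4266 m/s.
Stage 3: m₀ = 7,017 kg, m_f = 7,017 − 5,440 = 1,577 kg; Δv = 318×9.80665×ln(4.45) = 3118.5×1.4928 ≈ 4655 m/s.
Total Δv = 4860 + 4266 + 4655 = 13781 m/s.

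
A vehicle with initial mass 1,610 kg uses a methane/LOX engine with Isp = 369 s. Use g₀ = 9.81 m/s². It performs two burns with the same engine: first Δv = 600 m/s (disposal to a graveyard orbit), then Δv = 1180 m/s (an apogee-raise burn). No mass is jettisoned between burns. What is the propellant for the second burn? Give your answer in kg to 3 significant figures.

propellant for the second burn ≈ 379 kg

v_e = Isp · g₀ = 369 × 9.81 = 3619.9 m/s.
After the first burn: m = 1610 × exp(−600/3619.9) = 1610 × 0.84726 = 1,364.09 kg.
After the second burn: m = 1,364.09 × exp(−1180/3619.9) = 1,364.09 × 0.72182 = 984.627 kg.
Second-burn propellant = 1,364.09 − 984.627 = 379.463 kg.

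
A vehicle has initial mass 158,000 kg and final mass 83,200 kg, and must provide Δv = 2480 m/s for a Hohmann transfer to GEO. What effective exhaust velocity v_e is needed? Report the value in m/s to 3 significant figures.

ln(m₀/m_f) = ln(158000/83200) = ln(1.899) = 0.6413.
v_e = Δv / ln(m₀/m_f) = 2480 / 0.6413 = 3866.9 m/s.

v_e ≈ 3870 m/s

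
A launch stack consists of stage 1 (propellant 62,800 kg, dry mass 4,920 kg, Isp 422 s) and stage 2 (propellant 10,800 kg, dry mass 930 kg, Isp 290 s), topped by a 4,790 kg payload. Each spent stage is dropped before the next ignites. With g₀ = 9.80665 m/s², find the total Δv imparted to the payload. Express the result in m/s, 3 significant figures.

Ignition mass of stage 1 = 62,800+4,920 + 10,800+930 + 4,790 = 84,240 kg.
Stage 1: m₀ = 84,240 kg, m_f = 84,240 − 62,800 = 21,440 kg; Δv = 422×9.80665×ln(3.929) = 4138.4×1.3684 ≈ 5663 m/s.
Stage 2: m₀ = 16,520 kg, m_f = 16,520 − 10,800 = 5,720 kg; Δv = 290×9.80665×ln(2.888) = 2843.9×1.0606 ≈ 3016 m/s.
Total Δv = 5663 + 3016 = 8679 m/s.

Δv ≈ 8680 m/s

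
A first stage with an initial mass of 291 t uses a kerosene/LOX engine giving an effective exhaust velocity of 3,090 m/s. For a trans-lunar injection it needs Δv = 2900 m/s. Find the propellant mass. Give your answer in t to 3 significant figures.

m₀/m_f = exp(Δv / v_e) = exp(2900 / 3090.0) = exp(0.9385) = 2.5562.
m_f = 291 / 2.5562 = 113.841 t, so propellant = m₀ − m_f = 291 − 113.841 = 177.159 t.

propellant mass ≈ 177 t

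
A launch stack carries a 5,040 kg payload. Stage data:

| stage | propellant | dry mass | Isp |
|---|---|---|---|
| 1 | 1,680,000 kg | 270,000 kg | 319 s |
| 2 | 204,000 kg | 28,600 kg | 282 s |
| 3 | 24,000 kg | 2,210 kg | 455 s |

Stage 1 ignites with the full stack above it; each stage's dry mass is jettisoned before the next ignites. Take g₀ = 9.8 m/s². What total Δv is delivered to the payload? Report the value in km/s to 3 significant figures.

Δv ≈ 15.1 km/s

Ignition mass of stage 1 = 1,680,000+270,000 + 204,000+28,600 + 24,000+2,210 + 5,040 = 2,213,850 kg.
Stage 1: m₀ = 2,213,850 kg, m_f = 2,213,850 − 1,680,000 = 533,850 kg; Δv = 319×9.8×ln(4.147) = 3126.2×1.4224 ≈ 4447 m/s.
Stage 2: m₀ = 263,850 kg, m_f = 263,850 − 204,000 = 59,850 kg; Δv = 282×9.8×ln(4.409) = 2763.6×1.4835 ≈ 4100 m/s.
Stage 3: m₀ = 31,250 kg, m_f = 31,250 − 24,000 = 7,250 kg; Δv = 455×9.8×ln(4.31) = 4459.0×1.4610 ≈ 6515 m/s.
Total Δv = 4447 + 4100 + 6515 = 15062 m/s.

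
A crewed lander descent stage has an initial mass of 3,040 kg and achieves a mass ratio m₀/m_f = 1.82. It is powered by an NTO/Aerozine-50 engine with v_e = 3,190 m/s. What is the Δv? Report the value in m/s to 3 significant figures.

Δv ≈ 1910 m/s

Δv = v_e · ln(1.82) = 3190.0 × 0.5988 ≈ 1910.3 m/s.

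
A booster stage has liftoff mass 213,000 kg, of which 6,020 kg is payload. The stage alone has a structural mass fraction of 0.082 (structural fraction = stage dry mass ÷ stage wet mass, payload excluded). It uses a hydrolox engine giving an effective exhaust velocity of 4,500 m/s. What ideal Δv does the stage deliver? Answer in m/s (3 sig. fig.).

Δv ≈ 10000 m/s

Stage wet mass = m₀ − payload = 213,000 − 6,020 = 206,980 kg.
Stage dry mass = ε × stage wet mass = 0.082 × 206,980 = 16,972.4 kg.
Burnout mass m_f = stage dry + payload = 16,972.4 + 6,020 = 22,992.4 kg.
Δv = v_e · ln(213,000/22,992.4) = 4500.0 × ln(9.264) = 4500.0 × 2.2261 ≈ 10018 m/s.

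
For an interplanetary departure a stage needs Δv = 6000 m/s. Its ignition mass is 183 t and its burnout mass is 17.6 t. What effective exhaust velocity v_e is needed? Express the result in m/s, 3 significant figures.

v_e ≈ 2560 m/s

ln(m₀/m_f) = ln(183000/17600) = ln(10.4) = 2.3416.
Rocket equation: v_e = Δv / ln(m₀/m_f) = 6000 / 2.3416 = 2562.4 m/s.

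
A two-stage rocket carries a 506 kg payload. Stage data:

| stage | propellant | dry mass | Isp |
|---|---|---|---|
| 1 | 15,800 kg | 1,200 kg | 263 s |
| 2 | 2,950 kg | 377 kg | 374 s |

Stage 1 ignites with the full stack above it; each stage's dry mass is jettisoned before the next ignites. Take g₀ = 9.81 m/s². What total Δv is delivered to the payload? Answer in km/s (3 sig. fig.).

Δv ≈ 9.05 km/s

Ignition mass of stage 1 = 15,800+1,200 + 2,950+377 + 506 = 20,833 kg.
Stage 1: m₀ = 20,833 kg, m_f = 20,833 − 15,800 = 5,033 kg; Δv = 263×9.81×ln(4.139) = 2580.0×1.4205 ≈ 3665 m/s.
Stage 2: m₀ = 3,833 kg, m_f = 3,833 − 2,950 = 883 kg; Δv = 374×9.81×ln(4.341) = 3668.9×1.4681 ≈ 5386 m/s.
Total Δv = 3665 + 5386 = 9051 m/s.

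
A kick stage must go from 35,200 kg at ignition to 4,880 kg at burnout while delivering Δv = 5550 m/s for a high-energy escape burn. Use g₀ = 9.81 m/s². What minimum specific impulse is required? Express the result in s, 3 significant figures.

ln(m₀/m_f) = ln(35200/4880) = ln(7.213) = 1.9759.
Rocket equation: v_e = Δv / ln(m₀/m_f) = 5550 / 1.9759 = 2808.8 m/s.
Isp = v_e / g₀ = 2808.8 / 9.81 = 286.3 s.

Isp ≈ 286 s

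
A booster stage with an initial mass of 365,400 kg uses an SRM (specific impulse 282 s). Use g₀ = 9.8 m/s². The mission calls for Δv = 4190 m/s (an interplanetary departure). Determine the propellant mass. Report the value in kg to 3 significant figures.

v_e = Isp · g₀ = 282 × 9.8 = 2763.6 m/s.
m₀/m_f = exp(Δv / v_e) = exp(4190 / 2763.6) = exp(1.5161) = 4.5546.
m_f = 365,400 / 4.5546 = 80,226.6 kg, so propellant = m₀ − m_f = 365,400 − 80,226.6 = 285,173.4 kg.

propellant mass ≈ 285000 kg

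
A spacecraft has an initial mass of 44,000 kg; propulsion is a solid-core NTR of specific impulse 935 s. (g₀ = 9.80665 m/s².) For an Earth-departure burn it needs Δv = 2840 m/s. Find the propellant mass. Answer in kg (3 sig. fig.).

v_e = Isp · g₀ = 935 × 9.80665 = 9169.2 m/s.
m₀/m_f = exp(Δv / v_e) = exp(2840 / 9169.2) = exp(0.3097) = 1.3631.
m_f = 44,000 / 1.3631 = 32,279.4 kg, so propellant = m₀ − m_f = 44,000 − 32,279.4 = 11,720.6 kg.

propellant mass ≈ 11700 kg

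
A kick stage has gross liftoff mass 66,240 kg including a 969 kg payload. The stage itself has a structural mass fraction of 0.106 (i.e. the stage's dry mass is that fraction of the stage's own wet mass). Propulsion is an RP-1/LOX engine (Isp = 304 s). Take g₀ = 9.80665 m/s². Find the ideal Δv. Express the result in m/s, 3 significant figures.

Stage wet mass = m₀ − payload = 66,240 − 969 = 65,271 kg.
Stage dry mass = ε × stage wet mass = 0.106 × 65,271 = 6,918.73 kg.
Burnout mass m_f = stage dry + payload = 6,918.73 + 969 = 7,887.73 kg.
v_e = Isp · g₀ = 304 × 9.80665 = 2981.2 m/s.
Δv = v_e · ln(66,240/7,887.73) = 2981.2 × ln(8.398) = 2981.2 × 2.1280 ≈ 6344 m/s.

Δv ≈ 6340 m/s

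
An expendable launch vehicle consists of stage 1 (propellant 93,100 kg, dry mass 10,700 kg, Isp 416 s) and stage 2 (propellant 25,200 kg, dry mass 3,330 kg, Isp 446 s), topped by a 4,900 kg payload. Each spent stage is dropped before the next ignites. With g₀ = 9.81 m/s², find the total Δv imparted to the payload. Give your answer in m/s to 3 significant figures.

Δv ≈ 10800 m/s

Ignition mass of stage 1 = 93,100+10,700 + 25,200+3,330 + 4,900 = 137,230 kg.
Stage 1: m₀ = 137,230 kg, m_f = 137,230 − 93,100 = 44,130 kg; Δv = 416×9.81×ln(3.11) = 4081.0×1.1345 ≈ 4630 m/s.
Stage 2: m₀ = 33,430 kg, m_f = 33,430 − 25,200 = 8,230 kg; Δv = 446×9.81×ln(4.062) = 4375.3×1.4017 ≈ 6133 m/s.
Total Δv = 4630 + 6133 = 10763 m/s.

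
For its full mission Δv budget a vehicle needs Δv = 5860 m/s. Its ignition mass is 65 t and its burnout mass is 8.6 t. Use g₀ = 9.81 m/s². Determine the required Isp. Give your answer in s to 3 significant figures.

ln(m₀/m_f) = ln(65000/8600) = ln(7.558) = 2.0226.
v_e = Δv / ln(m₀/m_f) = 5860 / 2.0226 = 2897.2 m/s.
Isp = v_e / g₀ = 2897.2 / 9.81 = 295.3 s.

Isp ≈ 295 s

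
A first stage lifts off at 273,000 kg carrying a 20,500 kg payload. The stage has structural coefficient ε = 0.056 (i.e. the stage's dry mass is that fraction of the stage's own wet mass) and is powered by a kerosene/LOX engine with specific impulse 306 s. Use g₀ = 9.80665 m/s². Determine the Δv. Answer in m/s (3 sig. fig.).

Stage wet mass = m₀ − payload = 273,000 − 20,500 = 252,500 kg.
Stage dry mass = ε × stage wet mass = 0.056 × 252,500 = 14,140 kg.
Burnout mass m_f = stage dry + payload = 14,140 + 20,500 = 34,640 kg.
v_e = Isp · g₀ = 306 × 9.80665 = 3000.8 m/s.
Rocket equation: Δv = v_e · ln(273,000/34,640) = 3000.8 × ln(7.881) = 3000.8 × 2.0645 ≈ 6195 m/s.

Δv ≈ 6200 m/s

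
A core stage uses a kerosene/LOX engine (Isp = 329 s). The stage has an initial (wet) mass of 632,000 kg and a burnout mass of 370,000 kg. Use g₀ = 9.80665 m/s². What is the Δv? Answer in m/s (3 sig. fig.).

Δv ≈ 1730 m/s

v_e = Isp · g₀ = 329 × 9.80665 = 3226.4 m/s.
From the ideal rocket equation, Δv = v_e · ln(m₀/m_f) = 3226.4 × ln(1.708) = 3226.4 × 0.5354 ≈ 1727.4 m/s.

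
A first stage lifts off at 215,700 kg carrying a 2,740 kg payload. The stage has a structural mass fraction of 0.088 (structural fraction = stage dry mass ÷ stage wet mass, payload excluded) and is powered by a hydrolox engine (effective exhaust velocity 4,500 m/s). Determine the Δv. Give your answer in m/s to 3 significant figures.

Stage wet mass = m₀ − payload = 215,700 − 2,740 = 212,960 kg.
Stage dry mass = ε × stage wet mass = 0.088 × 212,960 = 18,740.5 kg.
Burnout mass m_f = stage dry + payload = 18,740.5 + 2,740 = 21,480.5 kg.
Δv = v_e · ln(215,700/21,480.5) = 4500.0 × ln(10.04) = 4500.0 × 2.3067 ≈ 10380 m/s.

Δv ≈ 10400 m/s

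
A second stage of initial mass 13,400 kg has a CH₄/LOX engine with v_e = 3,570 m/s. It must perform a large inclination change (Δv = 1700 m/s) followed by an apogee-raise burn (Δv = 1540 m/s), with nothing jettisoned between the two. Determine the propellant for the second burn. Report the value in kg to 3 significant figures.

propellant for the second burn ≈ 2920 kg

After the first burn: m = 13400 × exp(−1700/3570.0) = 13400 × 0.62115 = 8,323.41 kg.
After the second burn: m = 8,323.41 × exp(−1540/3570.0) = 8,323.41 × 0.64962 = 5,407.05 kg.
Second-burn propellant = 8,323.41 − 5,407.05 = 2,916.36 kg.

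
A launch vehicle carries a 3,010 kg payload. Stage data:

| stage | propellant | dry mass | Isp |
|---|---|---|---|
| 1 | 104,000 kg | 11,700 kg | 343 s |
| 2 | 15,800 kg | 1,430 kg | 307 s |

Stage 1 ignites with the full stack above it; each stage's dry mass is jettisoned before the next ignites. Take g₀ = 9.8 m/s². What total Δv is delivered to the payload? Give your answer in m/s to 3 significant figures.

Ignition mass of stage 1 = 104,000+11,700 + 15,800+1,430 + 3,010 = 135,940 kg.
Stage 1: m₀ = 135,940 kg, m_f = 135,940 − 104,000 = 31,940 kg; Δv = 343×9.8×ln(4.256) = 3361.4×1.4484 ≈ 4868 m/s.
Stage 2: m₀ = 20,240 kg, m_f = 20,240 − 15,800 = 4,440 kg; Δv = 307×9.8×ln(4.559) = 3008.6×1.5170 ≈ 4564 m/s.
Total Δv = 4868 + 4564 = 9432 m/s.

Δv ≈ 9430 m/s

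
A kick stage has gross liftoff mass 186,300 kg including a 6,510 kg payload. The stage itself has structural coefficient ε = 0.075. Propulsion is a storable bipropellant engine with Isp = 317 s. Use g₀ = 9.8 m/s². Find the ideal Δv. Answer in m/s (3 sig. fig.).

Δv ≈ 6930 m/s

Stage wet mass = m₀ − payload = 186,300 − 6,510 = 179,790 kg.
Stage dry mass = ε × stage wet mass = 0.075 × 179,790 = 13,484.3 kg.
Burnout mass m_f = stage dry + payload = 13,484.3 + 6,510 = 19,994.3 kg.
v_e = Isp · g₀ = 317 × 9.8 = 3106.6 m/s.
By the Tsiolkovsky rocket equation, Δv = v_e · ln(186,300/19,994.3) = 3106.6 × ln(9.318) = 3106.6 × 2.2319 ≈ 6934 m/s.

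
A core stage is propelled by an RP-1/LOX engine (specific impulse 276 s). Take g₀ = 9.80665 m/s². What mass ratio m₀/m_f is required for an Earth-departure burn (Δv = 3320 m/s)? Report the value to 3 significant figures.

mass ratio ≈ 3.41

v_e = Isp · g₀ = 276 × 9.80665 = 2706.6 m/s.
m₀/m_f = exp(Δv / v_e) = exp(3320 / 2706.6) = exp(1.2266) = 3.4097.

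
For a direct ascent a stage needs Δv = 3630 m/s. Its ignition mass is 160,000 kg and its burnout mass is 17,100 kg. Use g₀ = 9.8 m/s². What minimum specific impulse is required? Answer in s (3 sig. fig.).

ln(m₀/m_f) = ln(160000/17100) = ln(9.357) = 2.2361.
v_e = Δv / ln(m₀/m_f) = 3630 / 2.2361 = 1623.4 m/s.
Isp = v_e / g₀ = 1623.4 / 9.8 = 165.6 s.

Isp ≈ 166 s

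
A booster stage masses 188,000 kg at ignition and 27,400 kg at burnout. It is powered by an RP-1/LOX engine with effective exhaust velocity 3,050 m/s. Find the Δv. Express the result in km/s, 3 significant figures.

Δv = v_e · ln(m₀/m_f) = 3050.0 × ln(6.861) = 3050.0 × 1.9259 ≈ 5874.0 m/s.

Δv ≈ 5.87 km/s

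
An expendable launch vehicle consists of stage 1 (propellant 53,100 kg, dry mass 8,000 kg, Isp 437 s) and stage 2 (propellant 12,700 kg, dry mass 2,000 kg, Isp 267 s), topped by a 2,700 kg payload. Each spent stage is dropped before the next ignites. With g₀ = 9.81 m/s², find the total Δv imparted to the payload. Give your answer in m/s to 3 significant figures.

Δv ≈ 8270 m/s

Ignition mass of stage 1 = 53,100+8,000 + 12,700+2,000 + 2,700 = 78,500 kg.
Stage 1: m₀ = 78,500 kg, m_f = 78,500 − 53,100 = 25,400 kg; Δv = 437×9.81×ln(3.091) = 4287.0×1.1283 ≈ 4837 m/s.
Stage 2: m₀ = 17,400 kg, m_f = 17,400 − 12,700 = 4,700 kg; Δv = 267×9.81×ln(3.702) = 2619.3×1.3089 ≈ 3428 m/s.
Total Δv = 4837 + 3428 = 8265 m/s.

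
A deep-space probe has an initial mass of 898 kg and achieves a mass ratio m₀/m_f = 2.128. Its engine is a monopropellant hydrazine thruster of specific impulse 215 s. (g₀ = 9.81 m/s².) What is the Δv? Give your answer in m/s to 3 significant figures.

Δv ≈ 1590 m/s

v_e = Isp · g₀ = 215 × 9.81 = 2109.2 m/s.
From the ideal rocket equation, Δv = v_e · ln(2.128) = 2109.2 × 0.7552 ≈ 1592.8 m/s.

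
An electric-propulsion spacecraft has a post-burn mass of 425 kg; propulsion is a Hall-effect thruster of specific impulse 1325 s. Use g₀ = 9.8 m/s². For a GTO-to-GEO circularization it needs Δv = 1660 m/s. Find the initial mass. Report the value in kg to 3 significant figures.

initial mass ≈ 483 kg

v_e = Isp · g₀ = 1325 × 9.8 = 12985.0 m/s.
By the Tsiolkovsky rocket equation, m₀/m_f = exp(Δv / v_e) = exp(1660 / 12985.0) = exp(0.1278) = 1.1364.
m₀ = m_f × 1.1364 = 425 × 1.1364 = 482.97 kg.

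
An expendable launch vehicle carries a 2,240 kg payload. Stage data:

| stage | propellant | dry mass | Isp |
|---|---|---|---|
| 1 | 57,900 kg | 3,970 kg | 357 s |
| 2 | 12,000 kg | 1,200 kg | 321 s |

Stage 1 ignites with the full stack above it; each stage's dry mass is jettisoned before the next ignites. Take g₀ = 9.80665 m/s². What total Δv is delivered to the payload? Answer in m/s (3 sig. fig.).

Ignition mass of stage 1 = 57,900+3,970 + 12,000+1,200 + 2,240 = 77,310 kg.
Stage 1: m₀ = 77,310 kg, m_f = 77,310 − 57,900 = 19,410 kg; Δv = 357×9.80665×ln(3.983) = 3501.0×1.3820 ≈ 4838 m/s.
Stage 2: m₀ = 15,440 kg, m_f = 15,440 − 12,000 = 3,440 kg; Δv = 321×9.80665×ln(4.488) = 3147.9×1.5015 ≈ 4727 m/s.
Total Δv = 4838 + 4727 = 9565 m/s.

Δv ≈ 9570 m/s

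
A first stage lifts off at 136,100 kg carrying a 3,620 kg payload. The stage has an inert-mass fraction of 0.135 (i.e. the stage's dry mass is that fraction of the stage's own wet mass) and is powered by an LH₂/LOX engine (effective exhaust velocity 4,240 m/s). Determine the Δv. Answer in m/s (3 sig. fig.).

Stage wet mass = m₀ − payload = 136,100 − 3,620 = 132,480 kg.
Stage dry mass = ε × stage wet mass = 0.135 × 132,480 = 17,884.8 kg.
Burnout mass m_f = stage dry + payload = 17,884.8 + 3,620 = 21,504.8 kg.
Rocket equation: Δv = v_e · ln(136,100/21,504.8) = 4240.0 × ln(6.329) = 4240.0 × 1.8451 ≈ 7823 m/s.

Δv ≈ 7820 m/s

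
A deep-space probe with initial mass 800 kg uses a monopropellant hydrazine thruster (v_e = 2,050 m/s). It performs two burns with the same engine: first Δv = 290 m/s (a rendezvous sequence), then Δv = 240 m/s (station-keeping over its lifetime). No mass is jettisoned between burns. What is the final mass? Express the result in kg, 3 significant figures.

final mass ≈ 618 kg

After the first burn: m = 800 × exp(−290/2050.0) = 800 × 0.86809 = 694.472 kg.
After the second burn: m = 694.472 × exp(−240/2050.0) = 694.472 × 0.88952 = 617.747 kg.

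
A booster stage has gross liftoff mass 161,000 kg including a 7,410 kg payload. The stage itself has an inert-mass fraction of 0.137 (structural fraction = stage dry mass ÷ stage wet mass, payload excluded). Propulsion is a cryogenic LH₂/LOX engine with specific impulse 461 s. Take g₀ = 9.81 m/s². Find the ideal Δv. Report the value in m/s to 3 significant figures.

Δv ≈ 7840 m/s

Stage wet mass = m₀ − payload = 161,000 − 7,410 = 153,590 kg.
Stage dry mass = ε × stage wet mass = 0.137 × 153,590 = 21,041.8 kg.
Burnout mass m_f = stage dry + payload = 21,041.8 + 7,410 = 28,451.8 kg.
v_e = Isp · g₀ = 461 × 9.81 = 4522.4 m/s.
Δv = v_e · ln(161,000/28,451.8) = 4522.4 × ln(5.659) = 4522.4 × 1.7332 ≈ 7838 m/s.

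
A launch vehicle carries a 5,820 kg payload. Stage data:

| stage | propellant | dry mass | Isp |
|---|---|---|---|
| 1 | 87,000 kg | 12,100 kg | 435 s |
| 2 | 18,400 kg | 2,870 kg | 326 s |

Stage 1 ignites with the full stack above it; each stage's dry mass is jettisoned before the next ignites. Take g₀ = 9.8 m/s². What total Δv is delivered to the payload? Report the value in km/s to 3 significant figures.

Δv ≈ 8.62 km/s

Ignition mass of stage 1 = 87,000+12,100 + 18,400+2,870 + 5,820 = 126,190 kg.
Stage 1: m₀ = 126,190 kg, m_f = 126,190 − 87,000 = 39,190 kg; Δv = 435×9.8×ln(3.22) = 4263.0×1.1694 ≈ 4985 m/s.
Stage 2: m₀ = 27,090 kg, m_f = 27,090 − 18,400 = 8,690 kg; Δv = 326×9.8×ln(3.117) = 3194.8×1.1370 ≈ 3632 m/s.
Total Δv = 4985 + 3632 = 8617 m/s.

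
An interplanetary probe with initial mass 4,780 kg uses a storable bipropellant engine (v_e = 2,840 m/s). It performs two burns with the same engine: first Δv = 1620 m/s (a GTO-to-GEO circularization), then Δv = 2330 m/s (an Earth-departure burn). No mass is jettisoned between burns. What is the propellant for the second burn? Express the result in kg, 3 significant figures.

propellant for the second burn ≈ 1510 kg

After the first burn: m = 4780 × exp(−1620/2840.0) = 4780 × 0.56529 = 2,702.09 kg.
After the second burn: m = 2,702.09 × exp(−2330/2840.0) = 2,702.09 × 0.44025 = 1,189.6 kg.
Second-burn propellant = 2,702.09 − 1,189.6 = 1,512.49 kg.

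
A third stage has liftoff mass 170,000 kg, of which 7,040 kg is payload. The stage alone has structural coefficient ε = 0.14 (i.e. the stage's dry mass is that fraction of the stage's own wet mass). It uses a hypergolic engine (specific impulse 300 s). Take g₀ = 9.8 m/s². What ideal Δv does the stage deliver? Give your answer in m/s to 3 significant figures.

Δv ≈ 5110 m/s

Stage wet mass = m₀ − payload = 170,000 − 7,040 = 162,960 kg.
Stage dry mass = ε × stage wet mass = 0.14 × 162,960 = 22,814.4 kg.
Burnout mass m_f = stage dry + payload = 22,814.4 + 7,040 = 29,854.4 kg.
v_e = Isp · g₀ = 300 × 9.8 = 2940.0 m/s.
Rocket equation: Δv = v_e · ln(170,000/29,854.4) = 2940.0 × ln(5.694) = 2940.0 × 1.7395 ≈ 5114 m/s.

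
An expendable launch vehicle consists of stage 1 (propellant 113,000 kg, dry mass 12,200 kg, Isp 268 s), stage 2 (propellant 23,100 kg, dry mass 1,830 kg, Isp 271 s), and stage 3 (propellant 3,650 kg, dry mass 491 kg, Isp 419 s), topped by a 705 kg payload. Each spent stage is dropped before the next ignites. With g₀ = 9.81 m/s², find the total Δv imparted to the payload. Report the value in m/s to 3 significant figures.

Ignition mass of stage 1 = 113,000+12,200 + 23,100+1,830 + 3,650+491 + 705 = 154,976 kg.
Stage 1: m₀ = 154,976 kg, m_f = 154,976 − 113,000 = 41,976 kg; Δv = 268×9.81×ln(3.692) = 2629.1×1.3062 ≈ 3434 m/s.
Stage 2: m₀ = 29,776 kg, m_f = 29,776 − 23,100 = 6,676 kg; Δv = 271×9.81×ln(4.46) = 2658.5×1.4952 ≈ 3975 m/s.
Stage 3: m₀ = 4,846 kg, m_f = 4,846 − 3,650 = 1,196 kg; Δv = 419×9.81×ln(4.052) = 4110.4×1.3992 ≈ 5751 m/s.
Total Δv = 3434 + 3975 + 5751 = 13160 m/s.

Δv ≈ 13200 m/s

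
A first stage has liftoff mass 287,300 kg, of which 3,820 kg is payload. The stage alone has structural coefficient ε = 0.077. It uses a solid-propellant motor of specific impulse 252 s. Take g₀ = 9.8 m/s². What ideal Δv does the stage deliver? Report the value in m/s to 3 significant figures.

Stage wet mass = m₀ − payload = 287,300 − 3,820 = 283,480 kg.
Stage dry mass = ε × stage wet mass = 0.077 × 283,480 = 21,828 kg.
Burnout mass m_f = stage dry + payload = 21,828 + 3,820 = 25,648 kg.
v_e = Isp · g₀ = 252 × 9.8 = 2469.6 m/s.
Using Δv = v_e ln(m₀/m_f): Δv = v_e · ln(287,300/25,648) = 2469.6 × ln(11.2) = 2469.6 × 2.4161 ≈ 5967 m/s.

Δv ≈ 5970 m/s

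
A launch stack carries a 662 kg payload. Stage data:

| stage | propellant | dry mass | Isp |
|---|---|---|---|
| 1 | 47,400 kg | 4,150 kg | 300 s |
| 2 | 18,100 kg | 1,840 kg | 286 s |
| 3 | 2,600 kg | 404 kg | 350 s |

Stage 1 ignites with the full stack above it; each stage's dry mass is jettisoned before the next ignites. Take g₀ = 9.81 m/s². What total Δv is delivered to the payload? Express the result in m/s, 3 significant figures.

Ignition mass of stage 1 = 47,400+4,150 + 18,100+1,840 + 2,600+404 + 662 = 75,156 kg.
Stage 1: m₀ = 75,156 kg, m_f = 75,156 − 47,400 = 27,756 kg; Δv = 300×9.81×ln(2.708) = 2943.0×0.9961 ≈ 2932 m/s.
Stage 2: m₀ = 23,606 kg, m_f = 23,606 − 18,100 = 5,506 kg; Δv = 286×9.81×ln(4.287) = 2805.7×1.4557 ≈ 4084 m/s.
Stage 3: m₀ = 3,666 kg, m_f = 3,666 − 2,600 = 1,066 kg; Δv = 350×9.81×ln(3.439) = 3433.5×1.2352 ≈ 4241 m/s.
Total Δv = 2932 + 4084 + 4241 = 11257 m/s.

Δv ≈ 11300 m/s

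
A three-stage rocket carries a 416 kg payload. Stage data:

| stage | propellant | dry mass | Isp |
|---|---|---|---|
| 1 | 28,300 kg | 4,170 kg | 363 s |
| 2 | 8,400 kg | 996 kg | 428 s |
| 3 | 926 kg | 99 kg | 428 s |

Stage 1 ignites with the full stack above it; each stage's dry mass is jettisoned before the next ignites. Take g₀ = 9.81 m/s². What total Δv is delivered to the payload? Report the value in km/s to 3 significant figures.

Δv ≈ 14.4 km/s

Ignition mass of stage 1 = 28,300+4,170 + 8,400+996 + 926+99 + 416 = 43,307 kg.
Stage 1: m₀ = 43,307 kg, m_f = 43,307 − 28,300 = 15,007 kg; Δv = 363×9.81×ln(2.886) = 3561.0×1.0598 ≈ 3774 m/s.
Stage 2: m₀ = 10,837 kg, m_f = 10,837 − 8,400 = 2,437 kg; Δv = 428×9.81×ln(4.447) = 4198.7×1.4922 ≈ 6265 m/s.
Stage 3: m₀ = 1,441 kg, m_f = 1,441 − 926 = 515 kg; Δv = 428×9.81×ln(2.798) = 4198.7×1.0289 ≈ 4320 m/s.
Total Δv = 3774 + 6265 + 4320 = 14359 m/s.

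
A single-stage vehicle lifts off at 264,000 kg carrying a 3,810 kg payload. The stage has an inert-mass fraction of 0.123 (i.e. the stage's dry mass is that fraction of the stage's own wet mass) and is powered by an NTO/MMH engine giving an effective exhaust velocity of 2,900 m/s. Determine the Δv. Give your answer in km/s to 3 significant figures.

Stage wet mass = m₀ − payload = 264,000 − 3,810 = 260,190 kg.
Stage dry mass = ε × stage wet mass = 0.123 × 260,190 = 32,003.4 kg.
Burnout mass m_f = stage dry + payload = 32,003.4 + 3,810 = 35,813.4 kg.
Using Δv = v_e ln(m₀/m_f): Δv = v_e · ln(264,000/35,813.4) = 2900.0 × ln(7.372) = 2900.0 × 1.9976 ≈ 5793 m/s.

Δv ≈ 5.79 km/s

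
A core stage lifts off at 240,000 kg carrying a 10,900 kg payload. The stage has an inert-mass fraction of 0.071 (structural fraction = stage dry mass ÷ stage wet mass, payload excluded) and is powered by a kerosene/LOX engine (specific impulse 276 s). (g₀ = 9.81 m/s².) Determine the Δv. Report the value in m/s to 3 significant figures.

Stage wet mass = m₀ − payload = 240,000 − 10,900 = 229,100 kg.
Stage dry mass = ε × stage wet mass = 0.071 × 229,100 = 16,266.1 kg.
Burnout mass m_f = stage dry + payload = 16,266.1 + 10,900 = 27,166.1 kg.
v_e = Isp · g₀ = 276 × 9.81 = 2707.6 m/s.
Δv = v_e · ln(240,000/27,166.1) = 2707.6 × ln(8.835) = 2707.6 × 2.1787 ≈ 5899 m/s.

Δv ≈ 5900 m/s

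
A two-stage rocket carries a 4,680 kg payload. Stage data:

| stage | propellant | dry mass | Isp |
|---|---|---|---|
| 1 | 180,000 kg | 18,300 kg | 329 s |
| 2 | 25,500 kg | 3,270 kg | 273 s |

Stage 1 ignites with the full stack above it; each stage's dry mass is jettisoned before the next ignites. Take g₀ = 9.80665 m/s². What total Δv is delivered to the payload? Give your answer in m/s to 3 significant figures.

Ignition mass of stage 1 = 180,000+18,300 + 25,500+3,270 + 4,680 = 231,750 kg.
Stage 1: m₀ = 231,750 kg, m_f = 231,750 − 180,000 = 51,750 kg; Δv = 329×9.80665×ln(4.478) = 3226.4×1.4992 ≈ 4837 m/s.
Stage 2: m₀ = 33,450 kg, m_f = 33,450 − 25,500 = 7,950 kg; Δv = 273×9.80665×ln(4.208) = 2677.2×1.4369 ≈ 3847 m/s.
Total Δv = 4837 + 3847 = 8684 m/s.

Δv ≈ 8680 m/s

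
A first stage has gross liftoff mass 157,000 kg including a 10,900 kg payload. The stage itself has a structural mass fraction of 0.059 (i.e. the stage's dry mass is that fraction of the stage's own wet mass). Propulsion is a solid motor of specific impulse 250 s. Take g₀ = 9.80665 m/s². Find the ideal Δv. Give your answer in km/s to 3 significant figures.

Stage wet mass = m₀ − payload = 157,000 − 10,900 = 146,100 kg.
Stage dry mass = ε × stage wet mass = 0.059 × 146,100 = 8,619.9 kg.
Burnout mass m_f = stage dry + payload = 8,619.9 + 10,900 = 19,519.9 kg.
v_e = Isp · g₀ = 250 × 9.80665 = 2451.7 m/s.
Using Δv = v_e ln(m₀/m_f): Δv = v_e · ln(157,000/19,519.9) = 2451.7 × ln(8.043) = 2451.7 × 2.0848 ≈ 5111 m/s.

Δv ≈ 5.11 km/s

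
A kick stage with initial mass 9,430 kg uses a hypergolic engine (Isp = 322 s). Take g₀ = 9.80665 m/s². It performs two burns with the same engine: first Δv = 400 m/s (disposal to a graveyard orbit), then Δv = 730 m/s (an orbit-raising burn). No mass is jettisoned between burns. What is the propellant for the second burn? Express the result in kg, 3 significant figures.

v_e = Isp · g₀ = 322 × 9.80665 = 3157.7 m/s.
After the first burn: m = 9430 × exp(−400/3157.7) = 9430 × 0.88102 = 8,308.02 kg.
After the second burn: m = 8,308.02 × exp(−730/3157.7) = 8,308.02 × 0.79360 = 6,593.24 kg.
Second-burn propellant = 8,308.02 − 6,593.24 = 1,714.78 kg.

propellant for the second burn ≈ 1710 kg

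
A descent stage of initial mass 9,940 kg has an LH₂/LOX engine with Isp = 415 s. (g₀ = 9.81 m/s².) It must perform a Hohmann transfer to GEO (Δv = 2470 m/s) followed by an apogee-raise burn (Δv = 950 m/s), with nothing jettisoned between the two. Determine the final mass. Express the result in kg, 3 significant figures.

v_e = Isp · g₀ = 415 × 9.81 = 4071.2 m/s.
After the first burn: m = 9940 × exp(−2470/4071.2) = 9940 × 0.54514 = 5,418.69 kg.
After the second burn: m = 5,418.69 × exp(−950/4071.2) = 5,418.69 × 0.79188 = 4,290.95 kg.

final mass ≈ 4290 kg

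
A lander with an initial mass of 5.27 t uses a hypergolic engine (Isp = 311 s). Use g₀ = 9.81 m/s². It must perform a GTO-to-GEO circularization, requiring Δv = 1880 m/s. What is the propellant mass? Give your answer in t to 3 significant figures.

propellant mass ≈ 2.42 t

v_e = Isp · g₀ = 311 × 9.81 = 3050.9 m/s.
From the ideal rocket equation, m₀/m_f = exp(Δv / v_e) = exp(1880 / 3050.9) = exp(0.6162) = 1.8519.
m_f = 5.27 / 1.8519 = 2.84573 t, so propellant = m₀ − m_f = 5.27 − 2.84573 = 2.42427 t.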